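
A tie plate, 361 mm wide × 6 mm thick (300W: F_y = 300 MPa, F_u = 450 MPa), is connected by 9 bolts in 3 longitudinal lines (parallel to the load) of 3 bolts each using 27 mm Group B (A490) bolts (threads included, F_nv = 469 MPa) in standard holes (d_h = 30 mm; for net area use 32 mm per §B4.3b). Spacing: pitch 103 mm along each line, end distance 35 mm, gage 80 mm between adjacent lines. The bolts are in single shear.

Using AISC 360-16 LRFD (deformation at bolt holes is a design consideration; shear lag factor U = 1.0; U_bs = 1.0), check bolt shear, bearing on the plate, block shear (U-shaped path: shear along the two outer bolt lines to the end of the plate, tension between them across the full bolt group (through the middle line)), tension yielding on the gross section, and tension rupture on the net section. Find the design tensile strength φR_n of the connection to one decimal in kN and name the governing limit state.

Bolt shear: A_b = π(27)²/4 = 572.56 mm². φR_n = 0.75 × 469 × 572.56 × 9 × 1 = 1812.6 kN.
Bearing (6 mm plate, F_u = 450 MPa): end bolts L_c = 35 − 30/2 = 20, R_n = min(1.2×20×6×450, 2.4×27×6×450) = 64.8 kN/bolt; interior L_c = 103 − 30 = 73, R_n = 174.96 kN/bolt. φR_n = 0.75 × (3×64.8 + 6×174.96) = 933.1 kN.
Block shear: shear path 2×[35+2×103] = 2×241 mm, A_gv = 2892, A_nv = 2×(241 − 2.5×32)×6 = 1932 mm²; tension across gage: (160 − 2×32)×6 = 576 mm². R_n = min(0.6×450×1932, 0.6×300×2892) + 1.0×450×576 = min(521.64, 520.56) + 259.2 = 779.76 kN. φR_n = 0.75 × 779.76 = 584.8 kN.
Tension yield (gross): A_g = 361×6 = 2166 mm². φR_n = 0.90 × 300 × 2166 = 584.8 kN.
Tension rupture (net): A_n = (361 − 3×32)×6 = 1590 mm² (U = 1.0, A_e = A_n). φR_n = 0.75 × 450 × 1590 = 536.6 kN.
Governing: min(1812.6, 933.1, 584.8, 584.8, 536.6) = 536.6 kN → net-section rupture.

536.6 kN (net-section rupture governs)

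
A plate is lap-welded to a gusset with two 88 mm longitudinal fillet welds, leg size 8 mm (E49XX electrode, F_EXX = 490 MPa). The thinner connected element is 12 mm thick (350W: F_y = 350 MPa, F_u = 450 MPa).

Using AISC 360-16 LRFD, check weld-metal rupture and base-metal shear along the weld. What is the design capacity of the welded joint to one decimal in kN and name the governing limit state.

219.5 kN (weld metal governs)

Weld metal: throat = 0.707×8 = 5.656 mm, L = 2×88 = 176 mm. φR_n = 0.75 × 0.6 × 490 × 5.656 × 176 = 219.5 kN.
Base metal shear (12 mm plate): yield φR_n = 1.0×0.6×350×12×176 = 443.5 kN; rupture φR_n = 0.75×0.6×450×12×176 = 427.7 kN; take 427.7 kN (rupture).
Governing: min(219.5, 427.7) = 219.5 kN → weld metal.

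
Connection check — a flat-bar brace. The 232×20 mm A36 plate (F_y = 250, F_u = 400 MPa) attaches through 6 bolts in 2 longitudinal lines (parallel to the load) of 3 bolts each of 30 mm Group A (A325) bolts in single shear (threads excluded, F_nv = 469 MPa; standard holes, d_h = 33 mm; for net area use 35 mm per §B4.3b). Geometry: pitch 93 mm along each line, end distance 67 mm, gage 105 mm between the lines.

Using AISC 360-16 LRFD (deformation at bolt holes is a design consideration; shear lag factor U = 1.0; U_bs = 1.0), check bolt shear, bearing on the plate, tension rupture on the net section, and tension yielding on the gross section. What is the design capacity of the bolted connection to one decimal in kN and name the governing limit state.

972.0 kN (net-section rupture governs)

Bolt shear: A_b = π(30)²/4 = 706.86 mm². φR_n = 0.75 × 469 × 706.86 × 6 × 1 = 1491.8 kN.
Bearing (20 mm plate, F_u = 400 MPa): end bolts L_c = 67 − 33/2 = 50.5, R_n = min(1.2×50.5×20×400, 2.4×30×20×400) = 484.8 kN/bolt; interior L_c = 93 − 33 = 60, R_n = 576 kN/bolt. φR_n = 0.75 × (2×484.8 + 4×576) = 2455.2 kN.
Tension rupture (net): A_n = (232 − 2×35)×20 = 3240 mm² (U = 1.0, A_e = A_n). φR_n = 0.75 × 400 × 3240 = 972.0 kN.
Tension yield (gross): A_g = 232×20 = 4640 mm². φR_n = 0.90 × 250 × 4640 = 1044.0 kN.
Governing: min(1491.8, 2455.2, 972.0, 1044.0) = 972.0 kN → net-section rupture.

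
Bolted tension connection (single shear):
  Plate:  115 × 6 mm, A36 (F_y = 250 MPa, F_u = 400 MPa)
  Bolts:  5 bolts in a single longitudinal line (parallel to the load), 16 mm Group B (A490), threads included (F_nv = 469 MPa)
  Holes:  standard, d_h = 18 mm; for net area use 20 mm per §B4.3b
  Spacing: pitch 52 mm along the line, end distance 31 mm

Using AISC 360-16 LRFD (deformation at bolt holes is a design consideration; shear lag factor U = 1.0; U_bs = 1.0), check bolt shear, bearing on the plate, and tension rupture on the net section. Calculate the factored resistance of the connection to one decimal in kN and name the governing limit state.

Bolt shear: A_b = π(16)²/4 = 201.06 mm². φR_n = 0.75 × 469 × 201.06 × 5 × 1 = 353.6 kN.
Bearing (6 mm plate, F_u = 400 MPa): end bolts L_c = 31 − 18/2 = 22, R_n = min(1.2×22×6×400, 2.4×16×6×400) = 63.36 kN/bolt; interior L_c = 52 − 18 = 34, R_n = 92.16 kN/bolt. φR_n = 0.75 × (1×63.36 + 4×92.16) = 324.0 kN.
Tension rupture (net): A_n = (115 − 1×20)×6 = 570 mm² (U = 1.0, A_e = A_n). φR_n = 0.75 × 400 × 570 = 171.0 kN.
Governing: min(353.6, 324.0, 171.0) = 171.0 kN → net-section rupture.

171.0 kN (net-section rupture governs)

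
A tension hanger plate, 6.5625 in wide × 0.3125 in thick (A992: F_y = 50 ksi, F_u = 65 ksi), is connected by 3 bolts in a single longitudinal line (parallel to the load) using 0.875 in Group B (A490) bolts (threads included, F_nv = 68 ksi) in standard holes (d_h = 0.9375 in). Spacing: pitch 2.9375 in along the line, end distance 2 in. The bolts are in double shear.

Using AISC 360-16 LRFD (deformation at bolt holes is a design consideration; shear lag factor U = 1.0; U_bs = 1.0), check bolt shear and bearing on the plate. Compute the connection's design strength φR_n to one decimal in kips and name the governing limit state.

Bolt shear: A_b = π(0.875)²/4 = 0.60132 in². φR_n = 0.75 × 68 × 0.60132 × 3 × 2 = 184.0 kips.
Bearing (0.3125 in plate, F_u = 65 ksi): end bolts L_c = 2 − 0.9375/2 = 1.53125, R_n = min(1.2×1.53125×0.3125×65, 2.4×0.875×0.3125×65) = 37.324 kips/bolt; interior L_c = 2.9375 − 0.9375 = 2, R_n = 42.656 kips/bolt. φR_n = 0.75 × (1×37.324 + 2×42.656) = 92.0 kips.
Governing: min(184.0, 92.0) = 92.0 kips → bearing.

92.0 kips (bearing governs)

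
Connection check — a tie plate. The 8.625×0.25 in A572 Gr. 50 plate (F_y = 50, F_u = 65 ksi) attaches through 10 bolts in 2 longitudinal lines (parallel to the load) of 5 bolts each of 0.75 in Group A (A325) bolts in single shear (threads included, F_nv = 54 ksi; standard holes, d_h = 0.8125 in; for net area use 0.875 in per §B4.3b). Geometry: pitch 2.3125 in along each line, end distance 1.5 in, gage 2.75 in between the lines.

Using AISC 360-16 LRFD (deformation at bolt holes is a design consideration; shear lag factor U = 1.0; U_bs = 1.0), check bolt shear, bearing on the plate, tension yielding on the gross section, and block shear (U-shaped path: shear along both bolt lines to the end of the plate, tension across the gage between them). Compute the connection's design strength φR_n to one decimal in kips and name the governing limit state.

97.0 kips (gross-section yield governs)

Bolt shear: A_b = π(0.75)²/4 = 0.44179 in². φR_n = 0.75 × 54 × 0.44179 × 10 × 1 = 178.9 kips.
Bearing (0.25 in plate, F_u = 65 ksi): end bolts L_c = 1.5 − 0.8125/2 = 1.09375, R_n = min(1.2×1.09375×0.25×65, 2.4×0.75×0.25×65) = 21.328 kips/bolt; interior L_c = 2.3125 − 0.8125 = 1.5, R_n = 29.25 kips/bolt. φR_n = 0.75 × (2×21.328 + 8×29.25) = 207.5 kips.
Tension yield (gross): A_g = 8.625×0.25 = 2.1563 in². φR_n = 0.90 × 50 × 2.1563 = 97.0 kips.
Block shear: shear path 2×[1.5+4×2.3125] = 2×10.75 in, A_gv = 5.375, A_nv = 2×(10.75 − 4.5×0.875)×0.25 = 3.4063 in²; tension across gage: (2.75 − 1×0.875)×0.25 = 0.46875 in². R_n = min(0.6×65×3.4063, 0.6×50×5.375) + 1.0×65×0.46875 = min(132.85, 161.25) + 30.469 = 163.32 kips. φR_n = 0.75 × 163.32 = 122.5 kips.
Governing: min(178.9, 207.5, 97.0, 122.5) = 97.0 kips → gross-section yield.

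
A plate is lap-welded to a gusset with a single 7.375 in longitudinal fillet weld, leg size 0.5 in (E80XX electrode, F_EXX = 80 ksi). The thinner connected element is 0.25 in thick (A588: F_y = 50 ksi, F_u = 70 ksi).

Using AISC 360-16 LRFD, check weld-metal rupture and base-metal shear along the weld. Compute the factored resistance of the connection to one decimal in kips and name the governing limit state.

Weld metal: throat = 0.707×0.5 = 0.3535 in, L = 7.375 in. φR_n = 0.75 × 0.6 × 80 × 0.3535 × 7.375 = 93.9 kips.
Base metal shear (0.25 in plate): yield φR_n = 1.0×0.6×50×0.25×7.375 = 55.3 kips; rupture φR_n = 0.75×0.6×70×0.25×7.375 = 58.1 kips; take 55.3 kips (yield).
Governing: min(93.9, 55.3) = 55.3 kips → base-metal shear.

55.3 kips (base-metal shear governs)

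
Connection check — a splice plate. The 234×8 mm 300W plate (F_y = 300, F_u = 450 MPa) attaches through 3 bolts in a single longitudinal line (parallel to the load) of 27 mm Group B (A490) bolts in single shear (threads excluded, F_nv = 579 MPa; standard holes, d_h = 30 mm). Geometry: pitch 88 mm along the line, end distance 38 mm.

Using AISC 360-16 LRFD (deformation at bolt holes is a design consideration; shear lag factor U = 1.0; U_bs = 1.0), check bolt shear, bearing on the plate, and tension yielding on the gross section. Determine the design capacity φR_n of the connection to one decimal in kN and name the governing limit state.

Bolt shear: A_b = π(27)²/4 = 572.56 mm². φR_n = 0.75 × 579 × 572.56 × 3 × 1 = 745.9 kN.
Bearing (8 mm plate, F_u = 450 MPa): end bolts L_c = 38 − 30/2 = 23, R_n = min(1.2×23×8×450, 2.4×27×8×450) = 99.36 kN/bolt; interior L_c = 88 − 30 = 58, R_n = 233.28 kN/bolt. φR_n = 0.75 × (1×99.36 + 2×233.28) = 424.4 kN.
Tension yield (gross): A_g = 234×8 = 1872 mm². φR_n = 0.90 × 300 × 1872 = 505.4 kN.
Governing: min(745.9, 424.4, 505.4) = 424.4 kN → bearing.

424.4 kN (bearing governs)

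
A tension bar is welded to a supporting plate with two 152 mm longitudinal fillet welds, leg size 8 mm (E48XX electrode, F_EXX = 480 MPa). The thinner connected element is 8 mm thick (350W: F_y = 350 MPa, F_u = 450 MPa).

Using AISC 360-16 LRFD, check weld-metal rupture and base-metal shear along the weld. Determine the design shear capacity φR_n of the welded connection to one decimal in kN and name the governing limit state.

371.4 kN (weld metal governs)

Weld metal: throat = 0.707×8 = 5.656 mm, L = 2×152 = 304 mm. φR_n = 0.75 × 0.6 × 480 × 5.656 × 304 = 371.4 kN.
Base metal shear (8 mm plate): yield φR_n = 1.0×0.6×350×8×304 = 510.7 kN; rupture φR_n = 0.75×0.6×450×8×304 = 492.5 kN; take 492.5 kN (rupture).
Governing: min(371.4, 492.5) = 371.4 kN → weld metal.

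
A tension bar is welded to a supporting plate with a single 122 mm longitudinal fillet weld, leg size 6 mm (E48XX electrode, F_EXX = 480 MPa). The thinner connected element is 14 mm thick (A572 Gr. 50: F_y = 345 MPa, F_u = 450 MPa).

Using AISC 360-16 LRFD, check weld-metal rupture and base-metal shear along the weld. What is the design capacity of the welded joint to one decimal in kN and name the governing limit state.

111.8 kN (weld metal governs)

Weld metal: throat = 0.707×6 = 4.242 mm, L = 122 mm. φR_n = 0.75 × 0.6 × 480 × 4.242 × 122 = 111.8 kN.
Base metal shear (14 mm plate): yield φR_n = 1.0×0.6×345×14×122 = 353.6 kN; rupture φR_n = 0.75×0.6×450×14×122 = 345.9 kN; take 345.9 kN (rupture).
Governing: min(111.8, 345.9) = 111.8 kN → weld metal.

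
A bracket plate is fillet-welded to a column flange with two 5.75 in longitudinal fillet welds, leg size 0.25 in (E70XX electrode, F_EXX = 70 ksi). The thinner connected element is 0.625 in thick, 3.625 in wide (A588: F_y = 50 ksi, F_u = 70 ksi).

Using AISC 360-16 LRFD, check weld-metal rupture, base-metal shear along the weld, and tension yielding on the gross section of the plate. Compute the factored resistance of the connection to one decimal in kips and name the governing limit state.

64.0 kips (weld metal governs)

Weld metal: throat = 0.707×0.25 = 0.17675 in, L = 2×5.75 = 11.5 in. φR_n = 0.75 × 0.6 × 70 × 0.17675 × 11.5 = 64.0 kips.
Base metal shear (0.625 in plate): yield φR_n = 1.0×0.6×50×0.625×11.5 = 215.6 kips; rupture φR_n = 0.75×0.6×70×0.625×11.5 = 226.4 kips; take 215.6 kips (yield).
Tension yield (gross): A_g = 3.625×0.625 = 2.2656 in². φR_n = 0.90 × 50 × 2.2656 = 102.0 kips.
Governing: min(64.0, 215.6, 102.0) = 64.0 kips → weld metal.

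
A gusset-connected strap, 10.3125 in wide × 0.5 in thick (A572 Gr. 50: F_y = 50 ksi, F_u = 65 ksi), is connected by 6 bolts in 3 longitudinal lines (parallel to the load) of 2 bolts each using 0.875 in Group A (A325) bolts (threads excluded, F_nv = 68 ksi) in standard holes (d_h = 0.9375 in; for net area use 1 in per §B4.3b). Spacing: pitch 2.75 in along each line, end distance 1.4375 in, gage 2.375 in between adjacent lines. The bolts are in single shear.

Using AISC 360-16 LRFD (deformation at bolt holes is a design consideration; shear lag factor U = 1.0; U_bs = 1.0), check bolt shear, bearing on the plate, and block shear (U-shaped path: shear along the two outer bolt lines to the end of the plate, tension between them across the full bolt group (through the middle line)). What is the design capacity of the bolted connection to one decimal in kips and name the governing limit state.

145.6 kips (block shear governs)

Bolt shear: A_b = π(0.875)²/4 = 0.60132 in². φR_n = 0.75 × 68 × 0.60132 × 6 × 1 = 184.0 kips.
Bearing (0.5 in plate, F_u = 65 ksi): end bolts L_c = 1.4375 − 0.9375/2 = 0.96875, R_n = min(1.2×0.96875×0.5×65, 2.4×0.875×0.5×65) = 37.781 kips/bolt; interior L_c = 2.75 − 0.9375 = 1.8125, R_n = 68.25 kips/bolt. φR_n = 0.75 × (3×37.781 + 3×68.25) = 238.6 kips.
Block shear: shear path 2×[1.4375+1×2.75] = 2×4.1875 in, A_gv = 4.1875, A_nv = 2×(4.1875 − 1.5×1)×0.5 = 2.6875 in²; tension across gage: (4.75 − 2×1)×0.5 = 1.375 in². R_n = min(0.6×65×2.6875, 0.6×50×4.1875) + 1.0×65×1.375 = min(104.81, 125.63) + 89.375 = 194.19 kips. φR_n = 0.75 × 194.19 = 145.6 kips.
Governing: min(184.0, 238.6, 145.6) = 145.6 kips → block shear.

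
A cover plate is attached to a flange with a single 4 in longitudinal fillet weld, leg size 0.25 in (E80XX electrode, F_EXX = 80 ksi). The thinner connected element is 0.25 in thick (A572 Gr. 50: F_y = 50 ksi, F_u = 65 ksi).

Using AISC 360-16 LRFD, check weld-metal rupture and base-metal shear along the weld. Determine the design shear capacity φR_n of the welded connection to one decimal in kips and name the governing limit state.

Weld metal: throat = 0.707×0.25 = 0.17675 in, L = 4 in. φR_n = 0.75 × 0.6 × 80 × 0.17675 × 4 = 25.5 kips.
Base metal shear (0.25 in plate): yield φR_n = 1.0×0.6×50×0.25×4 = 30.0 kips; rupture φR_n = 0.75×0.6×65×0.25×4 = 29.3 kips; take 29.3 kips (rupture).
Governing: min(25.5, 29.3) = 25.5 kips → weld metal.

25.5 kips (weld metal governs)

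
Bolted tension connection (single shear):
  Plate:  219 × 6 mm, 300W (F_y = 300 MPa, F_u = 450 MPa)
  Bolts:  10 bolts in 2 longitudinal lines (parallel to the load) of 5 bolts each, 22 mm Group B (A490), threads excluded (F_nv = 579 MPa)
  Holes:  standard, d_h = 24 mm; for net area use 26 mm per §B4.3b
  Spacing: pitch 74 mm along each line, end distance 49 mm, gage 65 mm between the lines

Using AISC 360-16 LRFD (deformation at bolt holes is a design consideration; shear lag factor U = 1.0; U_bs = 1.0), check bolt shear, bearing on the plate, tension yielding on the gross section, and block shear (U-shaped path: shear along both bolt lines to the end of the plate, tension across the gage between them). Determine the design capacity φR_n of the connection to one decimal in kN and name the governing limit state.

354.8 kN (gross-section yield governs)

Bolt shear: A_b = π(22)²/4 = 380.13 mm². φR_n = 0.75 × 579 × 380.13 × 10 × 1 = 1650.7 kN.
Bearing (6 mm plate, F_u = 450 MPa): end bolts L_c = 49 − 24/2 = 37, R_n = min(1.2×37×6×450, 2.4×22×6×450) = 119.88 kN/bolt; interior L_c = 74 − 24 = 50, R_n = 142.56 kN/bolt. φR_n = 0.75 × (2×119.88 + 8×142.56) = 1035.2 kN.
Tension yield (gross): A_g = 219×6 = 1314 mm². φR_n = 0.90 × 300 × 1314 = 354.8 kN.
Block shear: shear path 2×[49+4×74] = 2×345 mm, A_gv = 4140, A_nv = 2×(345 − 4.5×26)×6 = 2736 mm²; tension across gage: (65 − 1×26)×6 = 234 mm². R_n = min(0.6×450×2736, 0.6×300×4140) + 1.0×450×234 = min(738.72, 745.2) + 105.3 = 844.02 kN. φR_n = 0.75 × 844.02 = 633.0 kN.
Governing: min(1650.7, 1035.2, 354.8, 633.0) = 354.8 kN → gross-section yield.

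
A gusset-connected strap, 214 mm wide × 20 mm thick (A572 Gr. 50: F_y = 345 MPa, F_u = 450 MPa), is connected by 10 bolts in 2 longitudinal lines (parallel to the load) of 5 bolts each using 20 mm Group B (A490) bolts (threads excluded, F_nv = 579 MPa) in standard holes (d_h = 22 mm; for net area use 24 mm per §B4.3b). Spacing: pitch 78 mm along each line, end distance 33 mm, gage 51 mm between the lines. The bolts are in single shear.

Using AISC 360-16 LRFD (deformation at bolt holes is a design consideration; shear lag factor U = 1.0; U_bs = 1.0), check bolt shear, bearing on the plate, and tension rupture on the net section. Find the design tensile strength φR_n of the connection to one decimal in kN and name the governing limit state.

Bolt shear: A_b = π(20)²/4 = 314.16 mm². φR_n = 0.75 × 579 × 314.16 × 10 × 1 = 1364.2 kN.
Bearing (20 mm plate, F_u = 450 MPa): end bolts L_c = 33 − 22/2 = 22, R_n = min(1.2×22×20×450, 2.4×20×20×450) = 237.6 kN/bolt; interior L_c = 78 − 22 = 56, R_n = 432 kN/bolt. φR_n = 0.75 × (2×237.6 + 8×432) = 2948.4 kN.
Tension rupture (net): A_n = (214 − 2×24)×20 = 3320 mm² (U = 1.0, A_e = A_n). φR_n = 0.75 × 450 × 3320 = 1120.5 kN.
Governing: min(1364.2, 2948.4, 1120.5) = 1120.5 kN → net-section rupture.

1120.5 kN (net-section rupture governs)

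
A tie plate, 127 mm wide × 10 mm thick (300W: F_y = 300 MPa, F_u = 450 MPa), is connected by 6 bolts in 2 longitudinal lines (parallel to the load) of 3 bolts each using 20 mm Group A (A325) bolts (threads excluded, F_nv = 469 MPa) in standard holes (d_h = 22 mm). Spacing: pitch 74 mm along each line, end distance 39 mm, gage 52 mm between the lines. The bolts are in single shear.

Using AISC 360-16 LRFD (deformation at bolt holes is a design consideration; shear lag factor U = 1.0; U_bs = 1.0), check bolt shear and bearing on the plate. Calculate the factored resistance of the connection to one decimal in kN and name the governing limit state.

663.0 kN (bolt shear governs)

Bolt shear: A_b = π(20)²/4 = 314.16 mm². φR_n = 0.75 × 469 × 314.16 × 6 × 1 = 663.0 kN.
Bearing (10 mm plate, F_u = 450 MPa): end bolts L_c = 39 − 22/2 = 28, R_n = min(1.2×28×10×450, 2.4×20×10×450) = 151.2 kN/bolt; interior L_c = 74 − 22 = 52, R_n = 216 kN/bolt. φR_n = 0.75 × (2×151.2 + 4×216) = 874.8 kN.
Governing: min(663.0, 874.8) = 663.0 kN → bolt shear.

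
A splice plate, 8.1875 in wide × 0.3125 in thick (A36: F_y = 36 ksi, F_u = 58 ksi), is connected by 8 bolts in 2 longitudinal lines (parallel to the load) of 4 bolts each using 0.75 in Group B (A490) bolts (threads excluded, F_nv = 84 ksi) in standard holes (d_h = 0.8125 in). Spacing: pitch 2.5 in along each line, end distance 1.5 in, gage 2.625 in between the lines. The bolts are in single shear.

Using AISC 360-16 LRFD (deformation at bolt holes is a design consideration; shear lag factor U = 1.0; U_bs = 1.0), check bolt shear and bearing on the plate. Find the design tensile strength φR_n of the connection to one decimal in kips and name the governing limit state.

182.5 kips (bearing governs)

Bolt shear: A_b = π(0.75)²/4 = 0.44179 in². φR_n = 0.75 × 84 × 0.44179 × 8 × 1 = 222.7 kips.
Bearing (0.3125 in plate, F_u = 58 ksi): end bolts L_c = 1.5 − 0.8125/2 = 1.09375, R_n = min(1.2×1.09375×0.3125×58, 2.4×0.75×0.3125×58) = 23.789 kips/bolt; interior L_c = 2.5 − 0.8125 = 1.6875, R_n = 32.625 kips/bolt. φR_n = 0.75 × (2×23.789 + 6×32.625) = 182.5 kips.
Governing: min(222.7, 182.5) = 182.5 kips → bearing.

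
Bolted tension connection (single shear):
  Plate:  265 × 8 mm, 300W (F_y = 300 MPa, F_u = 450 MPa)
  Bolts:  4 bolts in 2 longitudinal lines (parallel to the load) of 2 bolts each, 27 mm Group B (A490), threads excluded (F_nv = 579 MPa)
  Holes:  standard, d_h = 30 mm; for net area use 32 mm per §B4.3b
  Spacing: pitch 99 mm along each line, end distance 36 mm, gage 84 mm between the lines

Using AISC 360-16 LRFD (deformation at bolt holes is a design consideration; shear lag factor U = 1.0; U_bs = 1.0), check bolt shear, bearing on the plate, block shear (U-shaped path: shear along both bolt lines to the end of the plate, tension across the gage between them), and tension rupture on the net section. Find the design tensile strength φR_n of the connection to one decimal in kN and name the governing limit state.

Bolt shear: A_b = π(27)²/4 = 572.56 mm². φR_n = 0.75 × 579 × 572.56 × 4 × 1 = 994.5 kN.
Bearing (8 mm plate, F_u = 450 MPa): end bolts L_c = 36 − 30/2 = 21, R_n = min(1.2×21×8×450, 2.4×27×8×450) = 90.72 kN/bolt; interior L_c = 99 − 30 = 69, R_n = 233.28 kN/bolt. φR_n = 0.75 × (2×90.72 + 2×233.28) = 486.0 kN.
Block shear: shear path 2×[36+1×99] = 2×135 mm, A_gv = 2160, A_nv = 2×(135 − 1.5×32)×8 = 1392 mm²; tension across gage: (84 − 1×32)×8 = 416 mm². R_n = min(0.6×450×1392, 0.6×300×2160) + 1.0×450×416 = min(375.84, 388.8) + 187.2 = 563.04 kN. φR_n = 0.75 × 563.04 = 422.3 kN.
Tension rupture (net): A_n = (265 − 2×32)×8 = 1608 mm² (U = 1.0, A_e = A_n). φR_n = 0.75 × 450 × 1608 = 542.7 kN.
Governing: min(994.5, 486.0, 422.3, 542.7) = 422.3 kN → block shear.

422.3 kN (block shear governs)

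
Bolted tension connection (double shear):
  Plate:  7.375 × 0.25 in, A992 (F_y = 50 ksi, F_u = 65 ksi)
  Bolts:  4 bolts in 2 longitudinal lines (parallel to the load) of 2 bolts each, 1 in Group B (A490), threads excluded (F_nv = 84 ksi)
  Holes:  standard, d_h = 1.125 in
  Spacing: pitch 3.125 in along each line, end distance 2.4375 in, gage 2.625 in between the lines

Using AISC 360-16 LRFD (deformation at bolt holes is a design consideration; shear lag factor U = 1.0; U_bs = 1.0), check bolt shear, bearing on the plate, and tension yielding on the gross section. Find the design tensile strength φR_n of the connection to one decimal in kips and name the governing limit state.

Bolt shear: A_b = π(1)²/4 = 0.7854 in². φR_n = 0.75 × 84 × 0.7854 × 4 × 2 = 395.8 kips.
Bearing (0.25 in plate, F_u = 65 ksi): end bolts L_c = 2.4375 − 1.125/2 = 1.875, R_n = min(1.2×1.875×0.25×65, 2.4×1×0.25×65) = 36.563 kips/bolt; interior L_c = 3.125 − 1.125 = 2, R_n = 39 kips/bolt. φR_n = 0.75 × (2×36.563 + 2×39) = 113.3 kips.
Tension yield (gross): A_g = 7.375×0.25 = 1.8438 in². φR_n = 0.90 × 50 × 1.8438 = 83.0 kips.
Governing: min(395.8, 113.3, 83.0) = 83.0 kips → gross-section yield.

83.0 kips (gross-section yield governs)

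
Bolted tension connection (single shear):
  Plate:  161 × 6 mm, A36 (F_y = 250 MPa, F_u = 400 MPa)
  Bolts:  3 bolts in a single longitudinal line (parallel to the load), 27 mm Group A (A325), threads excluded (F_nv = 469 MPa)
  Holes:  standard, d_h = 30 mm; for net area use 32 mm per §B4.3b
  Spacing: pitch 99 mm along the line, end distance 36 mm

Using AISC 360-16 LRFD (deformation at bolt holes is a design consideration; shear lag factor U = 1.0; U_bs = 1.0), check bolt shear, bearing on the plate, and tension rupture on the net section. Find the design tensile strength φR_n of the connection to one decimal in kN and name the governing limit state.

232.2 kN (net-section rupture governs)

Bolt shear: A_b = π(27)²/4 = 572.56 mm². φR_n = 0.75 × 469 × 572.56 × 3 × 1 = 604.2 kN.
Bearing (6 mm plate, F_u = 400 MPa): end bolts L_c = 36 − 30/2 = 21, R_n = min(1.2×21×6×400, 2.4×27×6×400) = 60.48 kN/bolt; interior L_c = 99 − 30 = 69, R_n = 155.52 kN/bolt. φR_n = 0.75 × (1×60.48 + 2×155.52) = 278.6 kN.
Tension rupture (net): A_n = (161 − 1×32)×6 = 774 mm² (U = 1.0, A_e = A_n). φR_n = 0.75 × 400 × 774 = 232.2 kN.
Governing: min(604.2, 278.6, 232.2) = 232.2 kN → net-section rupture.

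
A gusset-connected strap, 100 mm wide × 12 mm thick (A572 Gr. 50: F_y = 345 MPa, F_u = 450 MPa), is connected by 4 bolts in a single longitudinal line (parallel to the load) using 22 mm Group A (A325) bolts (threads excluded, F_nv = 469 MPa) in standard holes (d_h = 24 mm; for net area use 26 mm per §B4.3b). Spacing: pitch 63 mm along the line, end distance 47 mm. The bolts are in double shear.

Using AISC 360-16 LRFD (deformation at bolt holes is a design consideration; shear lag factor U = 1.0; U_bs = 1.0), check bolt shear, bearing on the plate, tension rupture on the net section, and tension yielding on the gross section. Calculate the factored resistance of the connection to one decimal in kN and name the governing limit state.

Bolt shear: A_b = π(22)²/4 = 380.13 mm². φR_n = 0.75 × 469 × 380.13 × 4 × 2 = 1069.7 kN.
Bearing (12 mm plate, F_u = 450 MPa): end bolts L_c = 47 − 24/2 = 35, R_n = min(1.2×35×12×450, 2.4×22×12×450) = 226.8 kN/bolt; interior L_c = 63 − 24 = 39, R_n = 252.72 kN/bolt. φR_n = 0.75 × (1×226.8 + 3×252.72) = 738.7 kN.
Tension rupture (net): A_n = (100 − 1×26)×12 = 888 mm² (U = 1.0, A_e = A_n). φR_n = 0.75 × 450 × 888 = 299.7 kN.
Tension yield (gross): A_g = 100×12 = 1200 mm². φR_n = 0.90 × 345 × 1200 = 372.6 kN.
Governing: min(1069.7, 738.7, 299.7, 372.6) = 299.7 kN → net-section rupture.

299.7 kN (net-section rupture governs)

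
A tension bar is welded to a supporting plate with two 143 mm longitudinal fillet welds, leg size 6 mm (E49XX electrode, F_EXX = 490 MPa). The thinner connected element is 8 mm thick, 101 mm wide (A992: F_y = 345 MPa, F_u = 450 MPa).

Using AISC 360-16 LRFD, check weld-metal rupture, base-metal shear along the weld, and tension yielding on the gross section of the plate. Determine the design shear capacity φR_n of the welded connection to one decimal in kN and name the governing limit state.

Weld metal: throat = 0.707×6 = 4.242 mm, L = 2×143 = 286 mm. φR_n = 0.75 × 0.6 × 490 × 4.242 × 286 = 267.5 kN.
Base metal shear (8 mm plate): yield φR_n = 1.0×0.6×345×8×286 = 473.6 kN; rupture φR_n = 0.75×0.6×450×8×286 = 463.3 kN; take 463.3 kN (rupture).
Tension yield (gross): A_g = 101×8 = 808 mm². φR_n = 0.90 × 345 × 808 = 250.9 kN.
Governing: min(267.5, 463.3, 250.9) = 250.9 kN → gross-section yield.

250.9 kN (gross-section yield governs)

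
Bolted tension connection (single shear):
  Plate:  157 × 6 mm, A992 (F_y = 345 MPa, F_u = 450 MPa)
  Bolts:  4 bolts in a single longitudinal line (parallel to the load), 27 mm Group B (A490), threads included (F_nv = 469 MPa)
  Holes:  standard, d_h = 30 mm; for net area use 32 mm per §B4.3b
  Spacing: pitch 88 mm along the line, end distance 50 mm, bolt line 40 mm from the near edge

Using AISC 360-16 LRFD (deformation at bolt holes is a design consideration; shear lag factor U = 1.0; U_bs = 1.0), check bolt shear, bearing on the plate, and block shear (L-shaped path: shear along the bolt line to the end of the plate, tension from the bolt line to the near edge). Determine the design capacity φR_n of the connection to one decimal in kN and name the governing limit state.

Bolt shear: A_b = π(27)²/4 = 572.56 mm². φR_n = 0.75 × 469 × 572.56 × 4 × 1 = 805.6 kN.
Bearing (6 mm plate, F_u = 450 MPa): end bolts L_c = 50 − 30/2 = 35, R_n = min(1.2×35×6×450, 2.4×27×6×450) = 113.4 kN/bolt; interior L_c = 88 − 30 = 58, R_n = 174.96 kN/bolt. φR_n = 0.75 × (1×113.4 + 3×174.96) = 478.7 kN.
Block shear: shear path 1×[50+3×88] = 1×314 mm, A_gv = 1884, A_nv = 1×(314 − 3.5×32)×6 = 1212 mm²; tension to near edge: (40 − 0.5×32)×6 = 144 mm². R_n = min(0.6×450×1212, 0.6×345×1884) + 1.0×450×144 = min(327.24, 389.99) + 64.8 = 392.04 kN. φR_n = 0.75 × 392.04 = 294.0 kN.
Governing: min(805.6, 478.7, 294.0) = 294.0 kN → block shear.

294.0 kN (block shear governs)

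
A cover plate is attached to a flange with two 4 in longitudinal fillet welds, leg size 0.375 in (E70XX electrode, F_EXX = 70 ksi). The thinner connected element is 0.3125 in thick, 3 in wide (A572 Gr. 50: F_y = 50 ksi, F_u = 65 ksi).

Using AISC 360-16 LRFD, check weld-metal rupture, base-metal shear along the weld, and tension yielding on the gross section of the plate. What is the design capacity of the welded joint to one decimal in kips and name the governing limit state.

Weld metal: throat = 0.707×0.375 = 0.26513 in, L = 2×4 = 8 in. φR_n = 0.75 × 0.6 × 70 × 0.26513 × 8 = 66.8 kips.
Base metal shear (0.3125 in plate): yield φR_n = 1.0×0.6×50×0.3125×8 = 75.0 kips; rupture φR_n = 0.75×0.6×65×0.3125×8 = 73.1 kips; take 73.1 kips (rupture).
Tension yield (gross): A_g = 3×0.3125 = 0.9375 in². φR_n = 0.90 × 50 × 0.9375 = 42.2 kips.
Governing: min(66.8, 73.1, 42.2) = 42.2 kips → gross-section yield.

42.2 kips (gross-section yield governs)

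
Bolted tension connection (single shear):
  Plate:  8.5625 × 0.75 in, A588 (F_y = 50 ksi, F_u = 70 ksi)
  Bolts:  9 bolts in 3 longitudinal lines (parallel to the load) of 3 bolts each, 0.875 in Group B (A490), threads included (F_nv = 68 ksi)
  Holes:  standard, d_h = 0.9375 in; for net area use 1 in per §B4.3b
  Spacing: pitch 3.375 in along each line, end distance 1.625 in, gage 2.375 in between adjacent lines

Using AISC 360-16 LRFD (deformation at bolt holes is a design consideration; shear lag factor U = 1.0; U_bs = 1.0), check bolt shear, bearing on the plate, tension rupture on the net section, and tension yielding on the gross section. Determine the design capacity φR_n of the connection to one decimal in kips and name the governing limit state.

Bolt shear: A_b = π(0.875)²/4 = 0.60132 in². φR_n = 0.75 × 68 × 0.60132 × 9 × 1 = 276.0 kips.
Bearing (0.75 in plate, F_u = 70 ksi): end bolts L_c = 1.625 − 0.9375/2 = 1.15625, R_n = min(1.2×1.15625×0.75×70, 2.4×0.875×0.75×70) = 72.844 kips/bolt; interior L_c = 3.375 − 0.9375 = 2.4375, R_n = 110.25 kips/bolt. φR_n = 0.75 × (3×72.844 + 6×110.25) = 660.0 kips.
Tension rupture (net): A_n = (8.5625 − 3×1)×0.75 = 4.1719 in² (U = 1.0, A_e = A_n). φR_n = 0.75 × 70 × 4.1719 = 219.0 kips.
Tension yield (gross): A_g = 8.5625×0.75 = 6.4219 in². φR_n = 0.90 × 50 × 6.4219 = 289.0 kips.
Governing: min(276.0, 660.0, 219.0, 289.0) = 219.0 kips → net-section rupture.

219.0 kips (net-section rupture governs)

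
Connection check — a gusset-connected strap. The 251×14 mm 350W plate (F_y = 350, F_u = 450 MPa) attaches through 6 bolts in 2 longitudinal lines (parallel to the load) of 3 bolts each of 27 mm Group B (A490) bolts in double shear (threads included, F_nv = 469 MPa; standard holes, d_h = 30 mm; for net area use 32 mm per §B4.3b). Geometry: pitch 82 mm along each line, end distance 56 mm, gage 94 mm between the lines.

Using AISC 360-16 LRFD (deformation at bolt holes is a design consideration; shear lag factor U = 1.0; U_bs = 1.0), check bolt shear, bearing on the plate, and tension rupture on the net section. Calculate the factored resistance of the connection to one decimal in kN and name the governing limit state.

883.6 kN (net-section rupture governs)

Bolt shear: A_b = π(27)²/4 = 572.56 mm². φR_n = 0.75 × 469 × 572.56 × 6 × 2 = 2416.8 kN.
Bearing (14 mm plate, F_u = 450 MPa): end bolts L_c = 56 − 30/2 = 41, R_n = min(1.2×41×14×450, 2.4×27×14×450) = 309.96 kN/bolt; interior L_c = 82 − 30 = 52, R_n = 393.12 kN/bolt. φR_n = 0.75 × (2×309.96 + 4×393.12) = 1644.3 kN.
Tension rupture (net): A_n = (251 − 2×32)×14 = 2618 mm² (U = 1.0, A_e = A_n). φR_n = 0.75 × 450 × 2618 = 883.6 kN.
Governing: min(2416.8, 1644.3, 883.6) = 883.6 kN → net-section rupture.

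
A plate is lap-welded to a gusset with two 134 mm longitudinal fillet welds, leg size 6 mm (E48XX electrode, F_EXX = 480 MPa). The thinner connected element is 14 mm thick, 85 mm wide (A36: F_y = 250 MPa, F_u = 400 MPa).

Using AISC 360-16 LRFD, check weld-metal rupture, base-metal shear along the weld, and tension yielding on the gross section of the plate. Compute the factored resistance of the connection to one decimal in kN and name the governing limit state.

Weld metal: throat = 0.707×6 = 4.242 mm, L = 2×134 = 268 mm. φR_n = 0.75 × 0.6 × 480 × 4.242 × 268 = 245.6 kN.
Base metal shear (14 mm plate): yield φR_n = 1.0×0.6×250×14×268 = 562.8 kN; rupture φR_n = 0.75×0.6×400×14×268 = 675.4 kN; take 562.8 kN (yield).
Tension yield (gross): A_g = 85×14 = 1190 mm². φR_n = 0.90 × 250 × 1190 = 267.8 kN.
Governing: min(245.6, 562.8, 267.8) = 245.6 kN → weld metal.

245.6 kN (weld metal governs)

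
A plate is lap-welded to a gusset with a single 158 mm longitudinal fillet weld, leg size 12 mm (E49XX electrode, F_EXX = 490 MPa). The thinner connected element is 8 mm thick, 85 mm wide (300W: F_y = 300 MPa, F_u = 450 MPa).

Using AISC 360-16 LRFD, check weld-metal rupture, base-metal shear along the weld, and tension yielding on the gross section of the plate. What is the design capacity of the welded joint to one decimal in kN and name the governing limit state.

183.6 kN (gross-section yield governs)

Weld metal: throat = 0.707×12 = 8.484 mm, L = 158 mm. φR_n = 0.75 × 0.6 × 490 × 8.484 × 158 = 295.6 kN.
Base metal shear (8 mm plate): yield φR_n = 1.0×0.6×300×8×158 = 227.5 kN; rupture φR_n = 0.75×0.6×450×8×158 = 256.0 kN; take 227.5 kN (yield).
Tension yield (gross): A_g = 85×8 = 680 mm². φR_n = 0.90 × 300 × 680 = 183.6 kN.
Governing: min(295.6, 227.5, 183.6) = 183.6 kN → gross-section yield.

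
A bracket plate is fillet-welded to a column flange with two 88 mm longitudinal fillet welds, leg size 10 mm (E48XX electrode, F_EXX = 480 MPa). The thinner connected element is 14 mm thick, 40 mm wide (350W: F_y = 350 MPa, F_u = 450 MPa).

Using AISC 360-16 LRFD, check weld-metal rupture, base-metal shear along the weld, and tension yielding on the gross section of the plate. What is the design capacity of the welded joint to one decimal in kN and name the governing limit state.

Weld metal: throat = 0.707×10 = 7.07 mm, L = 2×88 = 176 mm. φR_n = 0.75 × 0.6 × 480 × 7.07 × 176 = 268.8 kN.
Base metal shear (14 mm plate): yield φR_n = 1.0×0.6×350×14×176 = 517.4 kN; rupture φR_n = 0.75×0.6×450×14×176 = 499.0 kN; take 499.0 kN (rupture).
Tension yield (gross): A_g = 40×14 = 560 mm². φR_n = 0.90 × 350 × 560 = 176.4 kN.
Governing: min(268.8, 499.0, 176.4) = 176.4 kN → gross-section yield.

176.4 kN (gross-section yield governs)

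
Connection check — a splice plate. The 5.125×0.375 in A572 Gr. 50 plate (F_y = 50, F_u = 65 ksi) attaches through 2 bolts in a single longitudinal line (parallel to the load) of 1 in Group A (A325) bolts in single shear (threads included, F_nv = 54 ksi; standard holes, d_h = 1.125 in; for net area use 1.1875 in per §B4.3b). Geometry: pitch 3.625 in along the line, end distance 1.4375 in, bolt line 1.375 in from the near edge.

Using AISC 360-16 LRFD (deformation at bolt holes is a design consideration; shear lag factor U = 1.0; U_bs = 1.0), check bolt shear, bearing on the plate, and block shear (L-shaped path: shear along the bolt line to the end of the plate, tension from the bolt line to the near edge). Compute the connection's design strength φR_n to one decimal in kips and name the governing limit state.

Bolt shear: A_b = π(1)²/4 = 0.7854 in². φR_n = 0.75 × 54 × 0.7854 × 2 × 1 = 63.6 kips.
Bearing (0.375 in plate, F_u = 65 ksi): end bolts L_c = 1.4375 − 1.125/2 = 0.875, R_n = min(1.2×0.875×0.375×65, 2.4×1×0.375×65) = 25.594 kips/bolt; interior L_c = 3.625 − 1.125 = 2.5, R_n = 58.5 kips/bolt. φR_n = 0.75 × (1×25.594 + 1×58.5) = 63.1 kips.
Block shear: shear path 1×[1.4375+1×3.625] = 1×5.0625 in, A_gv = 1.8984, A_nv = 1×(5.0625 − 1.5×1.1875)×0.375 = 1.2305 in²; tension to near edge: (1.375 − 0.5×1.1875)×0.375 = 0.29297 in². R_n = min(0.6×65×1.2305, 0.6×50×1.8984) + 1.0×65×0.29297 = min(47.99, 56.952) + 19.043 = 67.033 kips. φR_n = 0.75 × 67.033 = 50.3 kips.
Governing: min(63.6, 63.1, 50.3) = 50.3 kips → block shear.

50.3 kips (block shear governs)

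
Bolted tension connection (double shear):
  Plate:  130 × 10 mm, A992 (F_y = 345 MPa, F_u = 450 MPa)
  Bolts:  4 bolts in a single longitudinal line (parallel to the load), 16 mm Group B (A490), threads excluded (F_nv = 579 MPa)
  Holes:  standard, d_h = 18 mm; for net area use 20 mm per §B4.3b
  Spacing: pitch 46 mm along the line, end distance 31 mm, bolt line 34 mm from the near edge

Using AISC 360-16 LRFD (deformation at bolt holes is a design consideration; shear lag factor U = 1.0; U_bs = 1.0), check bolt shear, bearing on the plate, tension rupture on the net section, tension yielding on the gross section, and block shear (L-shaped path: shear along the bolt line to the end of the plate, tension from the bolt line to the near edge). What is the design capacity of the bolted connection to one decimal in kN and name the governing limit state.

281.5 kN (block shear governs)

Bolt shear: A_b = π(16)²/4 = 201.06 mm². φR_n = 0.75 × 579 × 201.06 × 4 × 2 = 698.5 kN.
Bearing (10 mm plate, F_u = 450 MPa): end bolts L_c = 31 − 18/2 = 22, R_n = min(1.2×22×10×450, 2.4×16×10×450) = 118.8 kN/bolt; interior L_c = 46 − 18 = 28, R_n = 151.2 kN/bolt. φR_n = 0.75 × (1×118.8 + 3×151.2) = 429.3 kN.
Tension rupture (net): A_n = (130 − 1×20)×10 = 1100 mm² (U = 1.0, A_e = A_n). φR_n = 0.75 × 450 × 1100 = 371.3 kN.
Tension yield (gross): A_g = 130×10 = 1300 mm². φR_n = 0.90 × 345 × 1300 = 403.7 kN.
Block shear: shear path 1×[31+3×46] = 1×169 mm, A_gv = 1690, A_nv = 1×(169 − 3.5×20)×10 = 990 mm²; tension to near edge: (34 − 0.5×20)×10 = 240 mm². R_n = min(0.6×450×990, 0.6×345×1690) + 1.0×450×240 = min(267.3, 349.83) + 108 = 375.3 kN. φR_n = 0.75 × 375.3 = 281.5 kN.
Governing: min(698.5, 429.3, 371.3, 403.7, 281.5) = 281.5 kN → block shear.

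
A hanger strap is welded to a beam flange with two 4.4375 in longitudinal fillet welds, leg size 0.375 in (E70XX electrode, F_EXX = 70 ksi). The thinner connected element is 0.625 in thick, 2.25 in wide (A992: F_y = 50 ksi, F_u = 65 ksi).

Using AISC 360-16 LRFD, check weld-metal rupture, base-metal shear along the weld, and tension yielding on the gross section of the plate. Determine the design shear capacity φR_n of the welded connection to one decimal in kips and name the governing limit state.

Weld metal: throat = 0.707×0.375 = 0.26513 in, L = 2×4.4375 = 8.875 in. φR_n = 0.75 × 0.6 × 70 × 0.26513 × 8.875 = 74.1 kips.
Base metal shear (0.625 in plate): yield φR_n = 1.0×0.6×50×0.625×8.875 = 166.4 kips; rupture φR_n = 0.75×0.6×65×0.625×8.875 = 162.2 kips; take 162.2 kips (rupture).
Tension yield (gross): A_g = 2.25×0.625 = 1.4063 in². φR_n = 0.90 × 50 × 1.4063 = 63.3 kips.
Governing: min(74.1, 162.2, 63.3) = 63.3 kips → gross-section yield.

63.3 kips (gross-section yield governs)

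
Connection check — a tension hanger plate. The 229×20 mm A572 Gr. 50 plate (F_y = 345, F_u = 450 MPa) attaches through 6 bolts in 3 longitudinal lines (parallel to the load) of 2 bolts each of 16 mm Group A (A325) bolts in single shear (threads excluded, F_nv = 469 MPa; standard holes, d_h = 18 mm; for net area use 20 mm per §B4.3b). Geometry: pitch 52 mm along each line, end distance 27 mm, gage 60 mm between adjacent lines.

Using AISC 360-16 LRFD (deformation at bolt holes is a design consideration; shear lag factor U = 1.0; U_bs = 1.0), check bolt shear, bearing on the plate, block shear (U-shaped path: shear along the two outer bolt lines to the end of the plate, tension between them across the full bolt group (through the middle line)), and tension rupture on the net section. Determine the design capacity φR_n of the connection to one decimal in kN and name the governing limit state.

Bolt shear: A_b = π(16)²/4 = 201.06 mm². φR_n = 0.75 × 469 × 201.06 × 6 × 1 = 424.3 kN.
Bearing (20 mm plate, F_u = 450 MPa): end bolts L_c = 27 − 18/2 = 18, R_n = min(1.2×18×20×450, 2.4×16×20×450) = 194.4 kN/bolt; interior L_c = 52 − 18 = 34, R_n = 345.6 kN/bolt. φR_n = 0.75 × (3×194.4 + 3×345.6) = 1215.0 kN.
Block shear: shear path 2×[27+1×52] = 2×79 mm, A_gv = 3160, A_nv = 2×(79 − 1.5×20)×20 = 1960 mm²; tension across gage: (120 − 2×20)×20 = 1600 mm². R_n = min(0.6×450×1960, 0.6×345×3160) + 1.0×450×1600 = min(529.2, 654.12) + 720 = 1249.2 kN. φR_n = 0.75 × 1249.2 = 936.9 kN.
Tension rupture (net): A_n = (229 − 3×20)×20 = 3380 mm² (U = 1.0, A_e = A_n). φR_n = 0.75 × 450 × 3380 = 1140.8 kN.
Governing: min(424.3, 1215.0, 936.9, 1140.8) = 424.3 kN → bolt shear.

424.3 kN (bolt shear governs)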